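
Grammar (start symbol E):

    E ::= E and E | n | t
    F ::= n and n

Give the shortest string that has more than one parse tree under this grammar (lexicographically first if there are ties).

length 1: no string has ≥2 trees
length 3: no string has ≥2 trees
length 5: n and n and n has 2 parse trees

Two derivations of n and n and n:
  E ⇒ E and E ⇒ E and E and E ⇒ n and E and E ⇒ n and n and E ⇒ n and n and n
  E ⇒ E and E ⇒ n and E ⇒ n and E and E ⇒ n and n and E ⇒ n and n and n

n and n and n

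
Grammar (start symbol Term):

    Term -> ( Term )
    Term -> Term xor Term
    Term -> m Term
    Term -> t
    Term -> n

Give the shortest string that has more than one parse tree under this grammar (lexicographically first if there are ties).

length 1: no string has ≥2 trees
length 2: no string has ≥2 trees
length 3: no string has ≥2 trees
length 4: m n xor n has 2 parse trees

Two derivations of m n xor n:
  Term ⇒ Term xor Term ⇒ m Term xor Term ⇒ m n xor Term ⇒ m n xor n
  Term ⇒ m Term ⇒ m Term xor Term ⇒ m n xor Term ⇒ m n xor n

m n xor n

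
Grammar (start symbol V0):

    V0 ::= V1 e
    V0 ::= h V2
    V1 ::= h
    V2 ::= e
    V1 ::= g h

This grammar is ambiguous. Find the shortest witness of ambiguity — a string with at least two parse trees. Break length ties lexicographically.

h e

length 2: h e has 2 parse trees

Two derivations of h e:
  V0 ⇒ V1 e ⇒ h e
  V0 ⇒ h V2 ⇒ h e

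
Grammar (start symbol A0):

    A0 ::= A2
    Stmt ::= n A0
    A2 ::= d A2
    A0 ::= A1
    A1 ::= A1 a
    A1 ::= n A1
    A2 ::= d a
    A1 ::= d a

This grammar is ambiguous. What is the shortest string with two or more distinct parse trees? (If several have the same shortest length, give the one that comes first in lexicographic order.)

d a

length 2: d a has 2 parse trees

Two derivations of d a:
  A0 ⇒ A2 ⇒ d a
  A0 ⇒ A1 ⇒ d a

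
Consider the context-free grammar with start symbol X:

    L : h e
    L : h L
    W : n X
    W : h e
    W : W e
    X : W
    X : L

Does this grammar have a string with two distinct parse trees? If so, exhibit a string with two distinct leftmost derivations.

Witness: h e

Derivation 1: X ⇒ W ⇒ h e
Derivation 2: X ⇒ L ⇒ h e

Two distinct leftmost derivations for the same string.

Ambiguous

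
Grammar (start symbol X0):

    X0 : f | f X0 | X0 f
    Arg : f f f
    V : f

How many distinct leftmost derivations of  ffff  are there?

8

Parse trees for ffff:
  [X0 f [X0 f [X0 f [X0 f]]]]
  [X0 f [X0 f [X0 [X0 f] f]]]
  [X0 f [X0 [X0 f [X0 f]] f]]
  [X0 f [X0 [X0 [X0 f] f] f]]
  [X0 [X0 f [X0 f [X0 f]]] f]
  [X0 [X0 f [X0 [X0 f] f]] f]
  [X0 [X0 [X0 f [X0 f]] f] f]
  [X0 [X0 [X0 [X0 f] f] f] f]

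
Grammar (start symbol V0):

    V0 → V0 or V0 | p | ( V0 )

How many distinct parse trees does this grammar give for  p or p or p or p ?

5

Parse trees for p or p or p or p:
  [V0 [V0 p] or [V0 [V0 p] or [V0 [V0 p] or [V0 p]]]]
  [V0 [V0 p] or [V0 [V0 [V0 p] or [V0 p]] or [V0 p]]]
  [V0 [V0 [V0 p] or [V0 p]] or [V0 [V0 p] or [V0 p]]]
  [V0 [V0 [V0 p] or [V0 [V0 p] or [V0 p]]] or [V0 p]]
  [V0 [V0 [V0 [V0 p] or [V0 p]] or [V0 p]] or [V0 p]]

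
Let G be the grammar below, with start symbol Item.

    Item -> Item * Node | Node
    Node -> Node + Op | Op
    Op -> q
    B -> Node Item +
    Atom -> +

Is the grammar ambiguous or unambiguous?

Only Item, Node, Op are reachable from Item; ignoring the rest: This is a standard precedence ladder (Item over Node over Op), with each level left-recursive on its own operator ('*' at Item, '+' at Node). That structure is LR(1), hence unambiguous.

Unambiguous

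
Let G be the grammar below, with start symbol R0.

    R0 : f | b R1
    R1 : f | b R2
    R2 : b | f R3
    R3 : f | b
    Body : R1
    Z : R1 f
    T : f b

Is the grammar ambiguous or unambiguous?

Unambiguous

Only R0, R1, R2, R3 are reachable from R0; ignoring the rest: Each reachable nonterminal has at most one production per leading terminal, and all productions are right-linear; the derivation is determined token-by-token.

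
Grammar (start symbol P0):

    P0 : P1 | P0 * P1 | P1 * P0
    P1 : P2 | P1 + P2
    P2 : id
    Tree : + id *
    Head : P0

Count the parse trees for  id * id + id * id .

4

Parse trees for id * id + id * id:
  [P0 [P0 [P0 [P1 [P2 id]]] * [P1 [P1 [P2 id]] + [P2 id]]] * [P1 [P2 id]]]
  [P0 [P0 [P1 [P2 id]] * [P0 [P1 [P1 [P2 id]] + [P2 id]]]] * [P1 [P2 id]]]
  [P0 [P1 [P2 id]] * [P0 [P0 [P1 [P1 [P2 id]] + [P2 id]]] * [P1 [P2 id]]]]
  [P0 [P1 [P2 id]] * [P0 [P1 [P1 [P2 id]] + [P2 id]] * [P0 [P1 [P2 id]]]]]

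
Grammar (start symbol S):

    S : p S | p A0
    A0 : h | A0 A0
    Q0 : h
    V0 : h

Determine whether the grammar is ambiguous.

Ambiguous

Witness: p h h h

Derivation 1: S ⇒ p A0 ⇒ p A0 A0 ⇒ p h A0 ⇒ p h A0 A0 ⇒ p h h A0 ⇒ p h h h
Derivation 2: S ⇒ p A0 ⇒ p A0 A0 ⇒ p A0 A0 A0 ⇒ p h A0 A0 ⇒ p h h A0 ⇒ p h h h

Two distinct leftmost derivations for the same string.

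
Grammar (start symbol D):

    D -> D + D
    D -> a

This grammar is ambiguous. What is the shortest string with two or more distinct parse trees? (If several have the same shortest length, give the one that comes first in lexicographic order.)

length 1: no string has ≥2 trees
length 3: no string has ≥2 trees
length 5: a + a + a has 2 parse trees

Two derivations of a + a + a:
  D ⇒ D + D ⇒ D + D + D ⇒ a + D + D ⇒ a + a + D ⇒ a + a + a
  D ⇒ D + D ⇒ a + D ⇒ a + D + D ⇒ a + a + D ⇒ a + a + a

a + a + a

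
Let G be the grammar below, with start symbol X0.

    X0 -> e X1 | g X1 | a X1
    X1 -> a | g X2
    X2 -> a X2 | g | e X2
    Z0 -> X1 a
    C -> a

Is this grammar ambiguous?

(Z0, C are unreachable from X0, so their rules don't affect L(X0).) Restricted to the reachable nonterminals, every rule has the form A → t or A → t B, and no two rules for the same A share a first terminal. The grammar encodes a DFA — one run per string.

Unambiguous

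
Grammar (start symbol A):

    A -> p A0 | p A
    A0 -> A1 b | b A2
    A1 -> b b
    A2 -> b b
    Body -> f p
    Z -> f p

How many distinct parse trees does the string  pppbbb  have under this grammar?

Parse trees for pppbbb:
  [A p [A p [A p [A0 [A1 b b] b]]]]
  [A p [A p [A p [A0 b [A2 b b]]]]]

2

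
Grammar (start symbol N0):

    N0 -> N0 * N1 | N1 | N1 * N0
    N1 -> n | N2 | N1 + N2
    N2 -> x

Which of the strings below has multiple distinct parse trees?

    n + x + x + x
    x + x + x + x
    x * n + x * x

n + x + x + x: 1 tree
x + x + x + x: 1 tree
x * n + x * x: 4 trees

x * n + x * x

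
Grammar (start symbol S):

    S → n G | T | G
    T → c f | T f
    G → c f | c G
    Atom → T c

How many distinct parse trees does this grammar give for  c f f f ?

1

Parse trees for c f f f:
  [S [T [T [T c f] f] f]]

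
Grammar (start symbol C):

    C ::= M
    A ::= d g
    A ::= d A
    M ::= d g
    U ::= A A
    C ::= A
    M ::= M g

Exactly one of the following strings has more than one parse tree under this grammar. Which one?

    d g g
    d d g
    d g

d g g: 1 tree
d d g: 1 tree
d g: 2 trees

d g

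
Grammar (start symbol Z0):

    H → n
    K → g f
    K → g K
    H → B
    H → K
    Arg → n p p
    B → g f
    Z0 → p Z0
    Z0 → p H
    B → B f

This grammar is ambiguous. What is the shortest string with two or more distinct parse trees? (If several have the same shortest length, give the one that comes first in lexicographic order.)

length 2: no string has ≥2 trees
length 3: p g f has 2 parse trees

Two derivations of p g f:
  Z0 ⇒ p H ⇒ p B ⇒ p g f
  Z0 ⇒ p H ⇒ p K ⇒ p g f

p g f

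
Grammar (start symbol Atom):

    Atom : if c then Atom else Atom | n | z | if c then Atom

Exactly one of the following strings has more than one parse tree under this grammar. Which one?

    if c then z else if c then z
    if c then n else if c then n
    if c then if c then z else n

if c then z else if c then z: 1 tree
if c then n else if c then n: 1 tree
if c then if c then z else n: 2 trees

if c then if c then z else n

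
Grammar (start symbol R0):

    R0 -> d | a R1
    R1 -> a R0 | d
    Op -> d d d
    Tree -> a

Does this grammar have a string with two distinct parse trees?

Unambiguous

Only R0, R1 are reachable from R0; ignoring the rest: Each reachable nonterminal has at most one production per leading terminal, and all productions are right-linear; the derivation is determined token-by-token.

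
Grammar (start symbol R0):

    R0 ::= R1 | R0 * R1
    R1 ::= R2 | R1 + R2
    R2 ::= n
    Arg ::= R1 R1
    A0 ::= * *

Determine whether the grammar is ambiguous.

Unambiguous

Only R0, R1, R2 are reachable from R0; ignoring the rest: This is a standard precedence ladder (R0 over R1 over R2), with each level left-recursive on its own operator ('*' at R0, '+' at R1). That structure is LR(1), hence unambiguous.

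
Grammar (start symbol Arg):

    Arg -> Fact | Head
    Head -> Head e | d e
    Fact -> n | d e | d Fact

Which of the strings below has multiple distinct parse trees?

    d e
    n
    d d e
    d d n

d e

d e: 2 trees
n: 1 tree
d d e: 1 tree
d d n: 1 tree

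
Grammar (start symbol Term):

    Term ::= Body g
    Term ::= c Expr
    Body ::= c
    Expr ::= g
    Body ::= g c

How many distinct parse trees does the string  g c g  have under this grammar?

Parse trees for g c g:
  [Term [Body g c] g]

1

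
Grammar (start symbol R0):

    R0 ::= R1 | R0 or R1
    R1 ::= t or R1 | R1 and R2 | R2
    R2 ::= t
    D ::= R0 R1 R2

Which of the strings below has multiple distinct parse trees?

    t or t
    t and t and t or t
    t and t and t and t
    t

t or t: 2 trees
t and t and t or t: 1 tree
t and t and t and t: 1 tree
t: 1 tree

t or t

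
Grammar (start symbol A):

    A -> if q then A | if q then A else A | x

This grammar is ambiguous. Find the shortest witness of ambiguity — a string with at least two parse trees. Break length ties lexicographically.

if q then if q then x else x

length 1: no string has ≥2 trees
length 4: no string has ≥2 trees
length 6: no string has ≥2 trees
length 7: no string has ≥2 trees
length 9: if q then if q then x else x has 2 parse trees

Two derivations of if q then if q then x else x:
  A ⇒ if q then A ⇒ if q then if q then A else A ⇒ if q then if q then x else A ⇒ if q then if q then x else x
  A ⇒ if q then A else A ⇒ if q then if q then A else A ⇒ if q then if q then x else A ⇒ if q then if q then x else x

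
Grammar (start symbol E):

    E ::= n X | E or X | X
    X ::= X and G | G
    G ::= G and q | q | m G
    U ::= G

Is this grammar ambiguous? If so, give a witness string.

Witness: q and q

Derivation 1: E ⇒ X ⇒ X and G ⇒ G and G ⇒ q and G ⇒ q and q
Derivation 2: E ⇒ X ⇒ G ⇒ G and q ⇒ q and q

Two distinct leftmost derivations for the same string.

Ambiguous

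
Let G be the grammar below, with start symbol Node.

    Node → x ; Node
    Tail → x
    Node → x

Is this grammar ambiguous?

Only Node is reachable from Node; ignoring the rest: Right-recursive list with a separator: after each atom, whether the separator follows determines the rule. One parse per string.

Unambiguous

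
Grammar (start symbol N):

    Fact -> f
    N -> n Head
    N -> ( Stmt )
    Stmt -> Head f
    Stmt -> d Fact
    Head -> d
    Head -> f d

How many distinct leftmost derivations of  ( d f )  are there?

Parse trees for ( d f ):
  [N ( [Stmt [Head d] f] )]
  [N ( [Stmt d [Fact f]] )]

2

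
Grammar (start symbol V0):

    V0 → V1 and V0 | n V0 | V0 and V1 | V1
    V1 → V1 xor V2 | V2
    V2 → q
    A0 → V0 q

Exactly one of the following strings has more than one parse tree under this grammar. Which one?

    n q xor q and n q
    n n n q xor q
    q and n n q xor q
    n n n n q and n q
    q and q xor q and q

n q xor q and n q: 1 tree
n n n q xor q: 1 tree
q and n n q xor q: 1 tree
n n n n q and n q: 1 tree
q and q xor q and q: 4 trees

q and q xor q and q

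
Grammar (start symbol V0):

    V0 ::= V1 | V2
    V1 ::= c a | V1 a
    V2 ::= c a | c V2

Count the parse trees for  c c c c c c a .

1

Parse trees for c c c c c c a:
  [V0 [V2 c [V2 c [V2 c [V2 c [V2 c [V2 c a]]]]]]]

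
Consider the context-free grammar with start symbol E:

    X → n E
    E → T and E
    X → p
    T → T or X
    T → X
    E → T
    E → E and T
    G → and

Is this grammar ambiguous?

Witness: p and p

Derivation 1: E ⇒ T and E ⇒ X and E ⇒ p and E ⇒ p and T ⇒ p and X ⇒ p and p
Derivation 2: E ⇒ E and T ⇒ T and T ⇒ X and T ⇒ p and T ⇒ p and X ⇒ p and p

Two distinct leftmost derivations for the same string.

Ambiguous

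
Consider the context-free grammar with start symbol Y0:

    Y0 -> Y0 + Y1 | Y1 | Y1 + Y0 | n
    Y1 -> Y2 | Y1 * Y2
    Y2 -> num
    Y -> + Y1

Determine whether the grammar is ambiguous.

Ambiguous

Witness: num + num

Derivation 1: Y0 ⇒ Y0 + Y1 ⇒ Y1 + Y1 ⇒ Y2 + Y1 ⇒ num + Y1 ⇒ num + Y2 ⇒ num + num
Derivation 2: Y0 ⇒ Y1 + Y0 ⇒ Y2 + Y0 ⇒ num + Y0 ⇒ num + Y1 ⇒ num + Y2 ⇒ num + num

Two distinct leftmost derivations for the same string.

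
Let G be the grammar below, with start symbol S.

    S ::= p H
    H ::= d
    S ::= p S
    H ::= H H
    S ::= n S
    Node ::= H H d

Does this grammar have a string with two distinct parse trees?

Witness: p d d d

Derivation 1: S ⇒ p H ⇒ p H H ⇒ p d H ⇒ p d H H ⇒ p d d H ⇒ p d d d
Derivation 2: S ⇒ p H ⇒ p H H ⇒ p H H H ⇒ p d H H ⇒ p d d H ⇒ p d d d

Two distinct leftmost derivations for the same string.

Ambiguous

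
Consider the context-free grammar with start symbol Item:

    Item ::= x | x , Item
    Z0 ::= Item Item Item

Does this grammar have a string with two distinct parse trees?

Unambiguous

(Z0 is unreachable from Item, so its rules don't affect L(Item).) Right-recursive list with a separator: after each atom, whether the separator follows determines the rule. One parse per string.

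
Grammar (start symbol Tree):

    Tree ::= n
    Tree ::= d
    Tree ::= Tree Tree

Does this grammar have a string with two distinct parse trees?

Ambiguous

Witness: d d d

Derivation 1: Tree ⇒ Tree Tree ⇒ d Tree ⇒ d Tree Tree ⇒ d d Tree ⇒ d d d
Derivation 2: Tree ⇒ Tree Tree ⇒ Tree Tree Tree ⇒ d Tree Tree ⇒ d d Tree ⇒ d d d

Two distinct leftmost derivations for the same string.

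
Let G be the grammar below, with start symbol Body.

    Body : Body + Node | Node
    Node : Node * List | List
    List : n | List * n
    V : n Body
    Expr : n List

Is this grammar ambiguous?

Ambiguous

Witness: n * n

Derivation 1: Body ⇒ Node ⇒ Node * List ⇒ List * List ⇒ n * List ⇒ n * n
Derivation 2: Body ⇒ Node ⇒ List ⇒ List * n ⇒ n * n

Two distinct leftmost derivations for the same string.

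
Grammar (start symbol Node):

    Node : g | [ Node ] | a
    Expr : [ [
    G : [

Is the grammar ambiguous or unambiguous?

Unambiguous

Only Node is reachable from Node; ignoring the rest: Each string is a nest of matched brackets around a single atom. An opening bracket forces the recursive rule; an atom forces the base rule.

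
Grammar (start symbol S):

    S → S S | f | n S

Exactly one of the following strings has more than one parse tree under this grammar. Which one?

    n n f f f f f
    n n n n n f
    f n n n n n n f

n n f f f f f

n n f f f f f: 90 trees
n n n n n f: 1 tree
f n n n n n n f: 1 tree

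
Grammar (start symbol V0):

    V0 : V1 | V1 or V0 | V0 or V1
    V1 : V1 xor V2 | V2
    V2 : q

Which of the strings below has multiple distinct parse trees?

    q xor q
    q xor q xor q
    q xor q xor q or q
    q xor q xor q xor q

q xor q xor q or q

q xor q: 1 tree
q xor q xor q: 1 tree
q xor q xor q or q: 2 trees
q xor q xor q xor q: 1 tree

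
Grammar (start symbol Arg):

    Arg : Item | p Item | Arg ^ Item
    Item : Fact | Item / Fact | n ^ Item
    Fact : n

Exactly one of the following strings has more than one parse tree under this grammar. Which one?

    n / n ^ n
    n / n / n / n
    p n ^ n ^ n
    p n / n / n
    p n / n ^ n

p n ^ n ^ n

n / n ^ n: 1 tree
n / n / n / n: 1 tree
p n ^ n ^ n: 4 trees
p n / n / n: 1 tree
p n / n ^ n: 1 tree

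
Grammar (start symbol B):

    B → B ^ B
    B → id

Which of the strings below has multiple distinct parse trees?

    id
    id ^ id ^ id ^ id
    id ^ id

id ^ id ^ id ^ id

id: 1 tree
id ^ id ^ id ^ id: 5 trees
id ^ id: 1 tree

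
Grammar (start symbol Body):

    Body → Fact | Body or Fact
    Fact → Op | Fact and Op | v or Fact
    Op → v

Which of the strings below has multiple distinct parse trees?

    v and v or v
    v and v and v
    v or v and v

v or v and v

v and v or v: 1 tree
v and v and v: 1 tree
v or v and v: 3 trees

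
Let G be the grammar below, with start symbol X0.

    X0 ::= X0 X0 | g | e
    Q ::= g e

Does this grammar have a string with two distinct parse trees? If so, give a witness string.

Ambiguous

Witness: e e e

Derivation 1: X0 ⇒ X0 X0 ⇒ X0 X0 X0 ⇒ e X0 X0 ⇒ e e X0 ⇒ e e e
Derivation 2: X0 ⇒ X0 X0 ⇒ e X0 ⇒ e X0 X0 ⇒ e e X0 ⇒ e e e

Two distinct leftmost derivations for the same string.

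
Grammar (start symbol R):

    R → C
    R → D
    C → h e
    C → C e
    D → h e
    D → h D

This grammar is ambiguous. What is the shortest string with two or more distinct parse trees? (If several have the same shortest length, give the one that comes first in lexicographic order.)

length 2: h e has 2 parse trees

Two derivations of h e:
  R ⇒ C ⇒ h e
  R ⇒ D ⇒ h e

h e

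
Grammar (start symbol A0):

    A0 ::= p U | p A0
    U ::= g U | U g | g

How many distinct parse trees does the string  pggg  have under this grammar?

4

Parse trees for pggg:
  [A0 p [U g [U g [U g]]]]
  [A0 p [U g [U [U g] g]]]
  [A0 p [U [U g [U g]] g]]
  [A0 p [U [U [U g] g] g]]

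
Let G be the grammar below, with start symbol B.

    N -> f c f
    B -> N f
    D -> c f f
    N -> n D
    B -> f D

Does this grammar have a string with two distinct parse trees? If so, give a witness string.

Ambiguous

Witness: f c f f

Derivation 1: B ⇒ N f ⇒ f c f f
Derivation 2: B ⇒ f D ⇒ f c f f

Two distinct leftmost derivations for the same string.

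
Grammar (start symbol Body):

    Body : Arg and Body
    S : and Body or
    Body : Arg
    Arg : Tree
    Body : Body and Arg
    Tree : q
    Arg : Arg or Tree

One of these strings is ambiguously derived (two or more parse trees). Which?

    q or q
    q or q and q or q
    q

q or q: 1 tree
q or q and q or q: 2 trees
q: 1 tree

q or q and q or q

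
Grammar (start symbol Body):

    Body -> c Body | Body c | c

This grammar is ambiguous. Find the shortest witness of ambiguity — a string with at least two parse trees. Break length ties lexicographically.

c c

length 1: no string has ≥2 trees
length 2: c c has 2 parse trees

Two derivations of c c:
  Body ⇒ c Body ⇒ c c
  Body ⇒ Body c ⇒ c c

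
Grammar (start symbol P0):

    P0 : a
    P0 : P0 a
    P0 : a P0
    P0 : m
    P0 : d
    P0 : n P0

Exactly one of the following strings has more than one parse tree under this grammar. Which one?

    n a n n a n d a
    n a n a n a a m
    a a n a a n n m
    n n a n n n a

n a n n a n d a: 7 trees
n a n a n a a m: 1 tree
a a n a a n n m: 1 tree
n n a n n n a: 1 tree

n a n n a n d a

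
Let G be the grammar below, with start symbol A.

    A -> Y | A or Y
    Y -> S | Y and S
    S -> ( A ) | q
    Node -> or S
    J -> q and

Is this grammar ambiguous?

(Node, J are unreachable from A, so their rules don't affect L(A).) A → A or Y | Y  ;  Y → Y and S | S  — a left-associative chain with S at the bottom. Each string factors uniquely by precedence.

Unambiguous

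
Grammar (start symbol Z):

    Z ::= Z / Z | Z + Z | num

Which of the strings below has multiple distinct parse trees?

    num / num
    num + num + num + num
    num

num / num: 1 tree
num + num + num + num: 5 trees
num: 1 tree

num + num + num + num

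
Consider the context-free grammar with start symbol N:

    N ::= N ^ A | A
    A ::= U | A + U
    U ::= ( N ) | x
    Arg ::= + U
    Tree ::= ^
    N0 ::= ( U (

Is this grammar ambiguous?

(Arg, Tree, N0 are unreachable from N, so their rules don't affect L(N).) The grammar is stratified — N handles '^' (left-recursive), A handles '+', U atoms. Each operator has a fixed associativity and precedence level, so every string has one parse.

Unambiguous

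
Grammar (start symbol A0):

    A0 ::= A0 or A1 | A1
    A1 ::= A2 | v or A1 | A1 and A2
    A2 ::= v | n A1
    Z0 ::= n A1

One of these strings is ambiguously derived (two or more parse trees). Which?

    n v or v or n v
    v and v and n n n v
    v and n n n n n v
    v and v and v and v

n v or v or n v: 4 trees
v and v and n n n v: 1 tree
v and n n n n n v: 1 tree
v and v and v and v: 1 tree

n v or v or n v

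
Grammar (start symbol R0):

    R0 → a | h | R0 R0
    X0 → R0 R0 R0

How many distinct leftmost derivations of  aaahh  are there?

14

Parse trees for aaahh (showing first 6 of 14):
  [R0 [R0 a] [R0 [R0 a] [R0 [R0 a] [R0 [R0 h] [R0 h]]]]]
  [R0 [R0 a] [R0 [R0 a] [R0 [R0 [R0 a] [R0 h]] [R0 h]]]]
  [R0 [R0 a] [R0 [R0 [R0 a] [R0 a]] [R0 [R0 h] [R0 h]]]]
  [R0 [R0 a] [R0 [R0 [R0 a] [R0 [R0 a] [R0 h]]] [R0 h]]]
  [R0 [R0 a] [R0 [R0 [R0 [R0 a] [R0 a]] [R0 h]] [R0 h]]]
  [R0 [R0 [R0 a] [R0 a]] [R0 [R0 a] [R0 [R0 h] [R0 h]]]]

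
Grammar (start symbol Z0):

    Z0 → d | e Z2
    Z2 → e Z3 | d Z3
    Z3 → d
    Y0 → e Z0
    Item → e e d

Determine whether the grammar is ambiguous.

Unambiguous

Only Z0, Z2, Z3 are reachable from Z0; ignoring the rest: Each reachable nonterminal has at most one production per leading terminal, and all productions are right-linear; the derivation is determined token-by-token.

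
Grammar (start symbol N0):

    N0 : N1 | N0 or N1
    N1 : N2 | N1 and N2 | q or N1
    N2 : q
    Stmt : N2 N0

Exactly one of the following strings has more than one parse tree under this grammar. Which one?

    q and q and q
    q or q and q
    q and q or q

q or q and q

q and q and q: 1 tree
q or q and q: 3 trees
q and q or q: 1 tree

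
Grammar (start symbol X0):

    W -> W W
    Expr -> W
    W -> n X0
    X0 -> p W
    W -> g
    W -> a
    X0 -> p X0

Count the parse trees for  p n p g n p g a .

7

Parse trees for p n p g n p g a:
  [X0 p [W [W n [X0 p [W g]]] [W [W n [X0 p [W g]]] [W a]]]]
  [X0 p [W [W n [X0 p [W g]]] [W n [X0 p [W [W g] [W a]]]]]]
  [X0 p [W [W [W n [X0 p [W g]]] [W n [X0 p [W g]]]] [W a]]]
  [X0 p [W [W n [X0 p [W [W g] [W n [X0 p [W g]]]]]] [W a]]]
  [X0 p [W n [X0 p [W [W g] [W [W n [X0 p [W g]]] [W a]]]]]]
  [X0 p [W n [X0 p [W [W g] [W n [X0 p [W [W g] [W a]]]]]]]]
  [X0 p [W n [X0 p [W [W [W g] [W n [X0 p [W g]]]] [W a]]]]]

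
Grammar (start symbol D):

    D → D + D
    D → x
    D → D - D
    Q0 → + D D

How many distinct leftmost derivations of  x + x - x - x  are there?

Parse trees for x + x - x - x:
  [D [D x] + [D [D x] - [D [D x] - [D x]]]]
  [D [D x] + [D [D [D x] - [D x]] - [D x]]]
  [D [D [D x] + [D x]] - [D [D x] - [D x]]]
  [D [D [D x] + [D [D x] - [D x]]] - [D x]]
  [D [D [D [D x] + [D x]] - [D x]] - [D x]]

5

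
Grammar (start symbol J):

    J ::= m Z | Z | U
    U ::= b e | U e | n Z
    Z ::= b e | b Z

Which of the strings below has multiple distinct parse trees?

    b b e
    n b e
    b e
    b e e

b b e: 1 tree
n b e: 1 tree
b e: 2 trees
b e e: 1 tree

b e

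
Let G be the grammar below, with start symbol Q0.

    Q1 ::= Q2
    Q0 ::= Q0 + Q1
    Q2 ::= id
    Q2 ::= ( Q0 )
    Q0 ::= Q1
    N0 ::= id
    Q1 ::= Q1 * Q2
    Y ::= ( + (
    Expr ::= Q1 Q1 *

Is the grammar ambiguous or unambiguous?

Only Q0, Q1, Q2 are reachable from Q0; ignoring the rest: This is a standard precedence ladder (Q0 over Q1 over Q2), with each level left-recursive on its own operator ('+' at Q0, '*' at Q1). That structure is LR(1), hence unambiguous.

Unambiguous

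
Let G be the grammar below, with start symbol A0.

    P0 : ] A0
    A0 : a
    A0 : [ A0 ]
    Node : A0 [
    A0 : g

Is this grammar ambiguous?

Unambiguous

Only A0 is reachable from A0; ignoring the rest: Each string is a nest of matched brackets around a single atom. An opening bracket forces the recursive rule; an atom forces the base rule.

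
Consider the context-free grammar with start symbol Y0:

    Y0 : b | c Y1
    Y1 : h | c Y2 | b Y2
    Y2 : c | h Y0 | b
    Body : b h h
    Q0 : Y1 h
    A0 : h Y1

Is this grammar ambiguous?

(Body, Q0, A0 are unreachable from Y0, so their rules don't affect L(Y0).) Restricted to the reachable nonterminals, every rule has the form A → t or A → t B, and no two rules for the same A share a first terminal. The grammar encodes a DFA — one run per string.

Unambiguous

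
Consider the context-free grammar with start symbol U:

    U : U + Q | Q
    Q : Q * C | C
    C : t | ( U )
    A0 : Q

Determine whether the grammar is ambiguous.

(A0 is unreachable from U, so its rules don't affect L(U).) U → U + Q | Q  ;  Q → Q * C | C  — a left-associative chain with C at the bottom. Each string factors uniquely by precedence.

Unambiguous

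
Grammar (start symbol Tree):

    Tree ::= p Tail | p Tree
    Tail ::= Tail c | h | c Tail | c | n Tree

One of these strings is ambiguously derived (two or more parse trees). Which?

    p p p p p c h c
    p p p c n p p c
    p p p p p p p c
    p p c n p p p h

p p p p p c h c: 2 trees
p p p c n p p c: 1 tree
p p p p p p p c: 1 tree
p p c n p p p h: 1 tree

p p p p p c h c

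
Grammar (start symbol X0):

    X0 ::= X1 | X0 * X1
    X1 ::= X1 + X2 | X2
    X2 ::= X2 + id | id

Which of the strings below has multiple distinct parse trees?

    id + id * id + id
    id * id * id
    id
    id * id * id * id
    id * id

id + id * id + id: 4 trees
id * id * id: 1 tree
id: 1 tree
id * id * id * id: 1 tree
id * id: 1 tree

id + id * id + id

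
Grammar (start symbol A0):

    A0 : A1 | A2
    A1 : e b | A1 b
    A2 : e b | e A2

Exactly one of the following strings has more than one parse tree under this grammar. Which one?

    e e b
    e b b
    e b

e b

e e b: 1 tree
e b b: 1 tree
e b: 2 trees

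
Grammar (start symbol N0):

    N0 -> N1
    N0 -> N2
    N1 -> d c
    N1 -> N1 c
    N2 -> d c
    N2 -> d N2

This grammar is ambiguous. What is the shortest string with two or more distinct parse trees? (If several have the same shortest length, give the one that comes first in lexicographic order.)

d c

length 2: d c has 2 parse trees

Two derivations of d c:
  N0 ⇒ N1 ⇒ d c
  N0 ⇒ N2 ⇒ d c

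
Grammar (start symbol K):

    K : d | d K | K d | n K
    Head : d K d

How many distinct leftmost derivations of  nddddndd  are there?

8

Parse trees for nddddndd:
  [K [K n [K d [K d [K d [K d [K n [K d]]]]]]] d]
  [K n [K d [K d [K d [K d [K [K n [K d]] d]]]]]]
  [K n [K d [K d [K d [K d [K n [K d [K d]]]]]]]]
  [K n [K d [K d [K d [K d [K n [K [K d] d]]]]]]]
  [K n [K d [K d [K d [K [K d [K n [K d]]] d]]]]]
  [K n [K d [K d [K [K d [K d [K n [K d]]]] d]]]]
  [K n [K d [K [K d [K d [K d [K n [K d]]]]] d]]]
  [K n [K [K d [K d [K d [K d [K n [K d]]]]]] d]]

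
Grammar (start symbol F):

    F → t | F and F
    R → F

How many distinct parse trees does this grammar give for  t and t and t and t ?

Parse trees for t and t and t and t:
  [F [F t] and [F [F t] and [F [F t] and [F t]]]]
  [F [F t] and [F [F [F t] and [F t]] and [F t]]]
  [F [F [F t] and [F t]] and [F [F t] and [F t]]]
  [F [F [F t] and [F [F t] and [F t]]] and [F t]]
  [F [F [F [F t] and [F t]] and [F t]] and [F t]]

5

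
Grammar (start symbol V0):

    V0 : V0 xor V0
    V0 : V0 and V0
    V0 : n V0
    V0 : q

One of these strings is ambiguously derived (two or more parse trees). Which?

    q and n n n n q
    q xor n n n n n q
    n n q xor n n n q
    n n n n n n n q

q and n n n n q: 1 tree
q xor n n n n n q: 1 tree
n n q xor n n n q: 3 trees
n n n n n n n q: 1 tree

n n q xor n n n q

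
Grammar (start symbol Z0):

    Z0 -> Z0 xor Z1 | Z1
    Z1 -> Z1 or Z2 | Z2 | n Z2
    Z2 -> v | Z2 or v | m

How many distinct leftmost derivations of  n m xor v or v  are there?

Parse trees for n m xor v or v:
  [Z0 [Z0 [Z1 n [Z2 m]]] xor [Z1 [Z1 [Z2 v]] or [Z2 v]]]
  [Z0 [Z0 [Z1 n [Z2 m]]] xor [Z1 [Z2 [Z2 v] or v]]]

2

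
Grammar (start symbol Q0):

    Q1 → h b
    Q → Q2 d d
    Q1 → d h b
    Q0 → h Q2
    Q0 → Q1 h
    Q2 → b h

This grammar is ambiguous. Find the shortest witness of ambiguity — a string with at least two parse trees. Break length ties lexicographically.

length 3: h b h has 2 parse trees

Two derivations of h b h:
  Q0 ⇒ h Q2 ⇒ h b h
  Q0 ⇒ Q1 h ⇒ h b h

h b h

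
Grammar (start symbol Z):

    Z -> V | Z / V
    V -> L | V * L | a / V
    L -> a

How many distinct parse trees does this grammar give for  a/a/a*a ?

7

Parse trees for a/a/a*a:
  [Z [V [V a / [V a / [V [L a]]]] * [L a]]]
  [Z [V a / [V [V a / [V [L a]]] * [L a]]]]
  [Z [V a / [V a / [V [V [L a]] * [L a]]]]]
  [Z [Z [V [L a]]] / [V [V a / [V [L a]]] * [L a]]]
  [Z [Z [V [L a]]] / [V a / [V [V [L a]] * [L a]]]]
  [Z [Z [V a / [V [L a]]]] / [V [V [L a]] * [L a]]]
  [Z [Z [Z [V [L a]]] / [V [L a]]] / [V [V [L a]] * [L a]]]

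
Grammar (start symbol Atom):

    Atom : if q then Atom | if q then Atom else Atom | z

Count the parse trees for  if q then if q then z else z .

2

Parse trees for if q then if q then z else z:
  [Atom if q then [Atom if q then [Atom z] else [Atom z]]]
  [Atom if q then [Atom if q then [Atom z]] else [Atom z]]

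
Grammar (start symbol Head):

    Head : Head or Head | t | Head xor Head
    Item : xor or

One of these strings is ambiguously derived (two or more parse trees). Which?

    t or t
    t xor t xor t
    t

t or t: 1 tree
t xor t xor t: 2 trees
t: 1 tree

t xor t xor t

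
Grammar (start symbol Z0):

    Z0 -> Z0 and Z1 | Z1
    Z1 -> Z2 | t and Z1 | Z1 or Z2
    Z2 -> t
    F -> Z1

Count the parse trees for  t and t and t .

Parse trees for t and t and t:
  [Z0 [Z0 [Z1 [Z2 t]]] and [Z1 t and [Z1 [Z2 t]]]]
  [Z0 [Z0 [Z0 [Z1 [Z2 t]]] and [Z1 [Z2 t]]] and [Z1 [Z2 t]]]
  [Z0 [Z0 [Z1 t and [Z1 [Z2 t]]]] and [Z1 [Z2 t]]]
  [Z0 [Z1 t and [Z1 t and [Z1 [Z2 t]]]]]

4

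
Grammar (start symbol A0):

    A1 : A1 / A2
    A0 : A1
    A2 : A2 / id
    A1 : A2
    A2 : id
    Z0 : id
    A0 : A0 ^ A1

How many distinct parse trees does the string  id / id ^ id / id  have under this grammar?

Parse trees for id / id ^ id / id:
  [A0 [A0 [A1 [A1 [A2 id]] / [A2 id]]] ^ [A1 [A1 [A2 id]] / [A2 id]]]
  [A0 [A0 [A1 [A1 [A2 id]] / [A2 id]]] ^ [A1 [A2 [A2 id] / id]]]
  [A0 [A0 [A1 [A2 [A2 id] / id]]] ^ [A1 [A1 [A2 id]] / [A2 id]]]
  [A0 [A0 [A1 [A2 [A2 id] / id]]] ^ [A1 [A2 [A2 id] / id]]]

4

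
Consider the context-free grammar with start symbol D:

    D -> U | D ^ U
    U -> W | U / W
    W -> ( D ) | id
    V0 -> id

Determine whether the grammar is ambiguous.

Unambiguous

(V0 is unreachable from D, so its rules don't affect L(D).) The grammar is stratified — D handles '^' (left-recursive), U handles '/', W atoms. Each operator has a fixed associativity and precedence level, so every string has one parse.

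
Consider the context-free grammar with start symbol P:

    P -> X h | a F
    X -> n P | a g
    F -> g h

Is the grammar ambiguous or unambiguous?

Ambiguous

Witness: a g h

Derivation 1: P ⇒ X h ⇒ a g h
Derivation 2: P ⇒ a F ⇒ a g h

Two distinct leftmost derivations for the same string.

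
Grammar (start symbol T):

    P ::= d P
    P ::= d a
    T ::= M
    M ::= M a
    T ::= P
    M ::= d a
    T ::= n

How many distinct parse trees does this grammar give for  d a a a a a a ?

1

Parse trees for d a a a a a a:
  [T [M [M [M [M [M [M d a] a] a] a] a] a]]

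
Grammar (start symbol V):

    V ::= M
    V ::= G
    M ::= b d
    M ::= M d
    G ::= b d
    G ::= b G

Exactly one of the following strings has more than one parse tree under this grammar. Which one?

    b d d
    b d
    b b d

b d d: 1 tree
b d: 2 trees
b b d: 1 tree

b d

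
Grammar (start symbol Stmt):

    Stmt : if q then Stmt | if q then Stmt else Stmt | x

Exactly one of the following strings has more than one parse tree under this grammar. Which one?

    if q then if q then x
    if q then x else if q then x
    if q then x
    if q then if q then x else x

if q then if q then x: 1 tree
if q then x else if q then x: 1 tree
if q then x: 1 tree
if q then if q then x else x: 2 trees

if q then if q then x else x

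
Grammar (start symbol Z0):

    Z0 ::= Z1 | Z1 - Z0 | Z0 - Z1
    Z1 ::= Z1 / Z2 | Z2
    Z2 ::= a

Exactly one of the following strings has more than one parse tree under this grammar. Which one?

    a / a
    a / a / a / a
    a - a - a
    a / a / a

a / a: 1 tree
a / a / a / a: 1 tree
a - a - a: 4 trees
a / a / a: 1 tree

a - a - a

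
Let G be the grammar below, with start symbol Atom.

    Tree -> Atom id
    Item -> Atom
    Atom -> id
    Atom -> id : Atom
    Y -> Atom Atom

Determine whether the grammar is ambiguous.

Unambiguous

(Item, Tree, Y are unreachable from Atom, so their rules don't affect L(Atom).) The reachable grammar is A → atom sep A | atom. Each atom is followed by either the separator (recurse) or end-of-string (stop) — no choice point.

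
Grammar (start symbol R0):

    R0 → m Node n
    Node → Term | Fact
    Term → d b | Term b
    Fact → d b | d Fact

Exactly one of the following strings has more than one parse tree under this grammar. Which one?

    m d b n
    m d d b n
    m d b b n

m d b n: 2 trees
m d d b n: 1 tree
m d b b n: 1 tree

m d b n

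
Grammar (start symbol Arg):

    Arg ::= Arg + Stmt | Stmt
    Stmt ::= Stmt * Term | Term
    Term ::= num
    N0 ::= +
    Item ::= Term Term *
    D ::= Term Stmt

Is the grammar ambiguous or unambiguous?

(N0, Item, D are unreachable from Arg, so their rules don't affect L(Arg).) The grammar is stratified — Arg handles '+' (left-recursive), Stmt handles '*', Term atoms. Each operator has a fixed associativity and precedence level, so every string has one parse.

Unambiguous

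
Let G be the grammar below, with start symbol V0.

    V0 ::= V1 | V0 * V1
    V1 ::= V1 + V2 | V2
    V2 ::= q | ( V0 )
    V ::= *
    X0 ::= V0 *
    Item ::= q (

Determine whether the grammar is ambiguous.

Only V0, V1, V2 are reachable from V0; ignoring the rest: The grammar is stratified — V0 handles '*' (left-recursive), V1 handles '+', V2 atoms. Each operator has a fixed associativity and precedence level, so every string has one parse.

Unambiguous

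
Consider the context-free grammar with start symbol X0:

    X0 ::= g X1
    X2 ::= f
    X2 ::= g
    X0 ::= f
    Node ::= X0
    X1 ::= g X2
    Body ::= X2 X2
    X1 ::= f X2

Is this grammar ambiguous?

Unambiguous

(Node, Body are unreachable from X0, so their rules don't affect L(X0).) Each reachable nonterminal has at most one production per leading terminal, and all productions are right-linear; the derivation is determined token-by-token.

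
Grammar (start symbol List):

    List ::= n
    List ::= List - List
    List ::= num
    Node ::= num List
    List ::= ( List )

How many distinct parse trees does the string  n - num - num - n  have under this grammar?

Parse trees for n - num - num - n:
  [List [List n] - [List [List num] - [List [List num] - [List n]]]]
  [List [List n] - [List [List [List num] - [List num]] - [List n]]]
  [List [List [List n] - [List num]] - [List [List num] - [List n]]]
  [List [List [List n] - [List [List num] - [List num]]] - [List n]]
  [List [List [List [List n] - [List num]] - [List num]] - [List n]]

5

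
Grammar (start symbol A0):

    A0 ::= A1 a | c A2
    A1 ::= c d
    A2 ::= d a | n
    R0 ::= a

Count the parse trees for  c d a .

Parse trees for c d a:
  [A0 [A1 c d] a]
  [A0 c [A2 d a]]

2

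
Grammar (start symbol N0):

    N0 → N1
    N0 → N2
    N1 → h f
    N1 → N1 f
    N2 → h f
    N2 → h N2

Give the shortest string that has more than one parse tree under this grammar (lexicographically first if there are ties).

h f

length 2: h f has 2 parse trees

Two derivations of h f:
  N0 ⇒ N1 ⇒ h f
  N0 ⇒ N2 ⇒ h f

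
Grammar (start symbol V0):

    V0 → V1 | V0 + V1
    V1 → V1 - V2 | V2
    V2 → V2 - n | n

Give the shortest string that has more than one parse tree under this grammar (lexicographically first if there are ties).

length 1: no string has ≥2 trees
length 3: n - n has 2 parse trees

Two derivations of n - n:
  V0 ⇒ V1 ⇒ V1 - V2 ⇒ V2 - V2 ⇒ n - V2 ⇒ n - n
  V0 ⇒ V1 ⇒ V2 ⇒ V2 - n ⇒ n - n

n - n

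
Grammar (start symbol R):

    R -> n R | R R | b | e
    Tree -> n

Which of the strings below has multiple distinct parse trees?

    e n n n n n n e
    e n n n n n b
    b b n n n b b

e n n n n n n e: 1 tree
e n n n n n b: 1 tree
b b n n n b b: 11 trees

b b n n n b b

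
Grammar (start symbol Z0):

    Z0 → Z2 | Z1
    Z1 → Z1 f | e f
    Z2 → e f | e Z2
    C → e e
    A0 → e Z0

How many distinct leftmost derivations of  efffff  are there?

Parse trees for efffff:
  [Z0 [Z1 [Z1 [Z1 [Z1 [Z1 e f] f] f] f] f]]

1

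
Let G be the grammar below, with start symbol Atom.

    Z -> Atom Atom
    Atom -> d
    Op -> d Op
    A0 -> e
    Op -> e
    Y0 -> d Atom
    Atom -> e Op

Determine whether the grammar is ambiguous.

(A0, Z, Y0 are unreachable from Atom, so their rules don't affect L(Atom).) Restricted to the reachable nonterminals, every rule has the form A → t or A → t B, and no two rules for the same A share a first terminal. The grammar encodes a DFA — one run per string.

Unambiguous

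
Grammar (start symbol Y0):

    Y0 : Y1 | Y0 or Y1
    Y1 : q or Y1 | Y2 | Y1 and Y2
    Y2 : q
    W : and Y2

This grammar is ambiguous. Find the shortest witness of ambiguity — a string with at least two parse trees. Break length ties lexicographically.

q or q

length 1: no string has ≥2 trees
length 3: q or q has 2 parse trees

Two derivations of q or q:
  Y0 ⇒ Y1 ⇒ q or Y1 ⇒ q or Y2 ⇒ q or q
  Y0 ⇒ Y0 or Y1 ⇒ Y1 or Y1 ⇒ Y2 or Y1 ⇒ q or Y1 ⇒ q or Y2 ⇒ q or q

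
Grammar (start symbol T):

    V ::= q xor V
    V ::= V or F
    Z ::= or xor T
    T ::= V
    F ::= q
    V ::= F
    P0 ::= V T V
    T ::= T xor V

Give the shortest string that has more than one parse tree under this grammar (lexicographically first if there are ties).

q xor q

length 1: no string has ≥2 trees
length 3: q xor q has 2 parse trees

Two derivations of q xor q:
  T ⇒ V ⇒ q xor V ⇒ q xor F ⇒ q xor q
  T ⇒ T xor V ⇒ V xor V ⇒ F xor V ⇒ q xor V ⇒ q xor F ⇒ q xor q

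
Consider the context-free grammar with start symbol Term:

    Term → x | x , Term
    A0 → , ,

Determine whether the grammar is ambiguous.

(A0 is unreachable from Term, so its rules don't affect L(Term).) Right-recursive list with a separator: after each atom, whether the separator follows determines the rule. One parse per string.

Unambiguous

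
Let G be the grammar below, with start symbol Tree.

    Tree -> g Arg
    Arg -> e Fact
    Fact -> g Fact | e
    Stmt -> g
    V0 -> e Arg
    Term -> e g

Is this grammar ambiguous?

Unambiguous

Only Tree, Arg, Fact are reachable from Tree; ignoring the rest: The reachable rules are right-linear with at most one rule per (nonterminal, next-terminal) pair. Each input token forces the next rule, so parsing is deterministic.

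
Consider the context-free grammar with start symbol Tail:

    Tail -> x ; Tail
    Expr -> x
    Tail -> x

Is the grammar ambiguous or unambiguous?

Unambiguous

(Expr is unreachable from Tail, so its rules don't affect L(Tail).) Right-recursive list with a separator: after each atom, whether the separator follows determines the rule. One parse per string.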